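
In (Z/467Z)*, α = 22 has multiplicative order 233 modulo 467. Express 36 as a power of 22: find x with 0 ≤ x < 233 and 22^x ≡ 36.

Baby-step giant-step with m = ceil(sqrt(233)) = 16.
Baby table (22^j mod 467 for j=0..15):
  0:1  1:22  2:17  3:374  4:289  5:287  6:243  7:209
  8:395  9:284  10:177  11:158  12:207  13:351  14:250  15:363
Giant step factor: 22^(-16) ≡ 159 (mod 467).
Scan 36·159^i mod 467 for i = 0, 1, …:
  i=0: 36   i=1: 120   i=2: 400   i=3: 88
  i=4: 449   i=5: 407   i=6: 267   i=7: 423
  i=8: 9   i=9: 30   i=10: 100   i=11: 22
Match at i=11, j=1: x = 11·16 + 1 = 177.

177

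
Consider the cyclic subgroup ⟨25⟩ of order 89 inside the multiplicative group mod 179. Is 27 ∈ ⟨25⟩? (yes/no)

27 ∈ ⟨25⟩ iff 27^89 ≡ 1 (mod 179), since |⟨25⟩| = 89.
27^89 mod 179 = 1.
Since 1 = 1, 27 lies in the subgroup.

yes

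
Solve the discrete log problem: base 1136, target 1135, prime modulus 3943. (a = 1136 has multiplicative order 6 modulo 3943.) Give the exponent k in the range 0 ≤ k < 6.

2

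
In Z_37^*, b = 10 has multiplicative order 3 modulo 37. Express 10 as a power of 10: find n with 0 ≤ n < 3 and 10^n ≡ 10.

1

Successive powers of 10 modulo 37:
  10^0=1  10^1=10
So 10^1 ≡ 10 (mod 37), giving n = 1.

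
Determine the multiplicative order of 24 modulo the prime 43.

21

The order of 24 must divide p − 1 = 42 = 2 · 3 · 7.
Divisors: 1, 2, 3, 6, 7, 14, 21, 42.
Check each in increasing order: 24^1 ≡ 24;  24^2 ≡ 17;  24^3 ≡ 21;  24^6 ≡ 11;  24^7 ≡ 6;  24^14 ≡ 36;  24^21 ≡ 1.
Smallest exponent giving 1 is 21.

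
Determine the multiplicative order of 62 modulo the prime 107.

53

The order of 62 must divide p − 1 = 106 = 2 · 53.
Divisors: 1, 2, 53, 106.
Check each in increasing order: 62^1 ≡ 62;  62^2 ≡ 99;  62^53 ≡ 1.
Smallest exponent giving 1 is 53.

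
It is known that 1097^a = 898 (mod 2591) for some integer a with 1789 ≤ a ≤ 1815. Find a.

Compute 1097^1789 mod 2591 = 1901, then multiply by 1097 repeatedly:
  1097^1789=1901  1097^1790=2233  1097^1791=1106  1097^1792=694  1097^1793=2155
  1097^1794=1043  1097^1795=1540  1097^1796=48  1097^1797=836  1097^1798=2469
  1097^1799=898
Found 898 at exponent 1799.

1799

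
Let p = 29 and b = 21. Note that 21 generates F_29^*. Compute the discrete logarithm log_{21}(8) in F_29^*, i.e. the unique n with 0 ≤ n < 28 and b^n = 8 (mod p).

15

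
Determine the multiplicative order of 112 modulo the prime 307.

The order of 112 must divide p − 1 = 306 = 2 · 3^2 · 17.
Divisors: 1, 2, 3, 6, 9, 17, 18, 34, 51, 102, 153, 306.
Check each in increasing order: 112^1 ≡ 112;  112^2 ≡ 264;  112^3 ≡ 96;  112^6 ≡ 6;  112^9 ≡ 269;  112^17 ≡ 287;  112^18 ≡ 216;  112^34 ≡ 93;  112^51 ≡ 289;  112^102 ≡ 17;  112^153 ≡ 1.
Smallest exponent giving 1 is 153.

153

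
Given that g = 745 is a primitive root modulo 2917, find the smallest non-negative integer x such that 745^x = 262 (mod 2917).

283

Baby-step giant-step with m = ceil(sqrt(2916)) = 54.
Baby table (745^j mod 2917 for j=0..53):
  0:1  1:745  2:795  3:124  4:1953  5:2319  6:791  7:61
  8:1690  9:1823  10:1730  11:2453  12:1443  13:1579  14:804  15:995
  16:357  17:518  18:866  19:513  20:58  21:2372  22:2355  23:1358
  24:2428  25:320  26:2123  27:621  28:1759  29:722  30:1162  31:2258
  32:2018  33:1155  34:2877  35:2287  36:287  37:874  38:639  39:584
  40:447  41:477  42:2408  43:5  44:808  45:1058  46:620  47:1014
  48:2844  49:1038  50:305  51:2616  52:364  53:2816
Giant step factor: 745^(-54) ≡ 2531 (mod 2917).
Scan 262·2531^i mod 2917 for i = 0, 1, …:
  i=0: 262   i=1: 963   i=2: 1658   i=3: 1752
  i=4: 472   i=5: 1579
Match at i=5, j=13: x = 5·54 + 13 = 283.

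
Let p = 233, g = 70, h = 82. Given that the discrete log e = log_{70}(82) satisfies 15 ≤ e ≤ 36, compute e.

15

Compute 70^15 mod 233 = 82, then multiply by 70 repeatedly:
  70^15=82
Found 82 at exponent 15.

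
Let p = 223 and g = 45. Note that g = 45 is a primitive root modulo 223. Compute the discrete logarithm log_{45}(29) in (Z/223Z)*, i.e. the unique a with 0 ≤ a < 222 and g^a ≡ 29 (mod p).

Baby-step giant-step with m = ceil(sqrt(222)) = 15.
Baby table (45^j mod 223 for j=0..14):
  0:1  1:45  2:18  3:141  4:101  5:85  6:34  7:192
  8:166  9:111  10:89  11:214  12:41  13:61  14:69
Giant step factor: 45^(-15) ≡ 118 (mod 223).
Scan 29·118^i mod 223 for i = 0, 1, …:
  i=0: 29   i=1: 77   i=2: 166
Match at i=2, j=8: a = 2·15 + 8 = 38.

38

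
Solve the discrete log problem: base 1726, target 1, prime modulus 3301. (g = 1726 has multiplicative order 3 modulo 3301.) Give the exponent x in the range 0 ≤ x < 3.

0

Successive powers of 1726 modulo 3301:
  1726^0=1
So 1726^0 ≡ 1 (mod 3301), giving x = 0.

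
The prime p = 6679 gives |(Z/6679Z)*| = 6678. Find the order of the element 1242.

1113

The order of 1242 must divide p − 1 = 6678 = 2 · 3^2 · 7 · 53.
Divisors: 1, 2, 3, 6, 7, 9, 14, 18, 21, 42, 53, 63, 106, 126, 159, 318, 371, 477, 742, 954, 1113, 2226, 3339, 6678.
Check each in increasing order: 1242^1 ≡ 1242;  1242^2 ≡ 6394;  1242^3 ≡ 17;  1242^6 ≡ 289;  1242^7 ≡ 4951;  1242^9 ≡ 4913;  1242^14 ≡ 471;  1242^18 ≡ 6342;  1242^21 ≡ 950;  1242^42 ≡ 835;  1242^53 ≡ 1133;  1242^63 ≡ 5128;  1242^106 ≡ 1321;  1242^126 ≡ 1161;  1242^159 ≡ 597;  1242^318 ≡ 2422;  1242^371 ≡ 5736;  1242^477 ≡ 3270;  1242^742 ≡ 942;  1242^954 ≡ 6500;  1242^1113 ≡ 1.
Smallest exponent giving 1 is 1113.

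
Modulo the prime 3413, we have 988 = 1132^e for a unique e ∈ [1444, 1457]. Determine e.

Compute 1132^1444 mod 3413 = 197, then multiply by 1132 repeatedly:
  1132^1444=197  1132^1445=1159  1132^1446=1396  1132^1447=53  1132^1448=1975
  1132^1449=185  1132^1450=1227  1132^1451=3286  1132^1452=2995  1132^1453=1231
  1132^1454=988
Found 988 at exponent 1454.

1454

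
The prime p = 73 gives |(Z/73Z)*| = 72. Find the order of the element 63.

The order of 63 must divide p − 1 = 72 = 2^3 · 3^2.
Divisors: 1, 2, 3, 4, 6, 8, 9, 12, 18, 24, 36, 72.
Check each in increasing order: 63^1 ≡ 63;  63^2 ≡ 27;  63^3 ≡ 22;  63^4 ≡ 72;  63^6 ≡ 46;  63^8 ≡ 1.
Smallest exponent giving 1 is 8.

8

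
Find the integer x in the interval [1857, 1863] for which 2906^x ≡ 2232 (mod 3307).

1861

Compute 2906^1857 mod 3307 = 1164, then multiply by 2906 repeatedly:
  2906^1857=1164  2906^1858=2830  2906^1859=2778  2906^1860=481  2906^1861=2232
Found 2232 at exponent 1861.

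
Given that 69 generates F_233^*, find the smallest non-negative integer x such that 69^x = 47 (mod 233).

147

Baby-step giant-step with m = ceil(sqrt(232)) = 16.
Baby table (69^j mod 233 for j=0..15):
  0:1  1:69  2:101  3:212  4:182  5:209  6:208  7:139
  8:38  9:59  10:110  11:134  12:159  13:20  14:215  15:156
Giant step factor: 69^(-16) ≡ 76 (mod 233).
Scan 47·76^i mod 233 for i = 0, 1, …:
  i=0: 47   i=1: 77   i=2: 27   i=3: 188
  i=4: 75   i=5: 108   i=6: 53   i=7: 67
  i=8: 199   i=9: 212
Match at i=9, j=3: x = 9·16 + 3 = 147.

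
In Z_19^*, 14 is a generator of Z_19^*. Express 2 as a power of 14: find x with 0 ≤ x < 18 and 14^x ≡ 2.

13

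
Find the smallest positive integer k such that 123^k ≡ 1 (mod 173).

172

The order of 123 must divide p − 1 = 172 = 2^2 · 43.
Divisors: 1, 2, 4, 43, 86, 172.
Check each in increasing order: 123^1 ≡ 123;  123^2 ≡ 78;  123^4 ≡ 29;  123^43 ≡ 80;  123^86 ≡ 172;  123^172 ≡ 1.
Smallest exponent giving 1 is 172.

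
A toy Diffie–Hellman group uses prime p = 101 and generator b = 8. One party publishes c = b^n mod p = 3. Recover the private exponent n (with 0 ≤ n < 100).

23

Successive powers of 8 modulo 101:
  8^0=1  8^1=8  8^2=64  8^3=7  8^4=56  8^5=44
  8^6=49  8^7=89  8^8=5  8^9=40  8^10=17  8^11=35
  8^12=78  8^13=18  8^14=43  8^15=41  8^16=25  8^17=99
  8^18=85  8^19=74  8^20=87  8^21=90  8^22=13  8^23=3
So 8^23 ≡ 3 (mod 101), giving n = 23.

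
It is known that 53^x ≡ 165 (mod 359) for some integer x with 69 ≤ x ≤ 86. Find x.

70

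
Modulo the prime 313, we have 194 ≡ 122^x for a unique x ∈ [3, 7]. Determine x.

4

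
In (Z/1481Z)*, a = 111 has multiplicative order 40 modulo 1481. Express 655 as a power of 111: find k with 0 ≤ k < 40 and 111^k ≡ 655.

15

Successive powers of 111 modulo 1481:
  111^0=1  111^1=111  111^2=473  111^3=668  111^4=98  111^5=511
  111^6=443  111^7=300  111^8=718  111^9=1205  111^10=465  111^11=1261
  111^12=757  111^13=1091  111^14=1140  111^15=655
So 111^15 ≡ 655 (mod 1481), giving k = 15.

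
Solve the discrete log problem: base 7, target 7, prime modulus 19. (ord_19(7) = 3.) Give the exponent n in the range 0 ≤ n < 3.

1

Successive powers of 7 modulo 19:
  7^0=1  7^1=7
So 7^1 ≡ 7 (mod 19), giving n = 1.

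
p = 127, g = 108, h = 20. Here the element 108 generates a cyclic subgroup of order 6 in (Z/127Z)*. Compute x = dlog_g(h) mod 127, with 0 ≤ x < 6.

5

Successive powers of 108 modulo 127:
  108^0=1  108^1=108  108^2=107  108^3=126  108^4=19  108^5=20
So 108^5 ≡ 20 (mod 127), giving x = 5.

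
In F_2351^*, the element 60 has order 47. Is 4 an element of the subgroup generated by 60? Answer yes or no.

4 ∈ ⟨60⟩ iff 4^47 ≡ 1 (mod 2351), since |⟨60⟩| = 47.
4^47 mod 2351 = 1.
Since 1 = 1, 4 lies in the subgroup.

yes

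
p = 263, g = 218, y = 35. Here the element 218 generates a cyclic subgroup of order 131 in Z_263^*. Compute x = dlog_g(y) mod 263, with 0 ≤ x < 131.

41

Baby-step giant-step with m = ceil(sqrt(131)) = 12.
Baby table (218^j mod 263 for j=0..11):
  0:1  1:218  2:184  3:136  4:192  5:39  6:86  7:75
  8:44  9:124  10:206  11:198
Giant step factor: 218^(-12) ≡ 74 (mod 263).
Scan 35·74^i mod 263 for i = 0, 1, …:
  i=0: 35   i=1: 223   i=2: 196   i=3: 39
Match at i=3, j=5: x = 3·12 + 5 = 41.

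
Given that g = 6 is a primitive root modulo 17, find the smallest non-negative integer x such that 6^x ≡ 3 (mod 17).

Successive powers of 6 modulo 17:
  6^0=1  6^1=6  6^2=2  6^3=12  6^4=4  6^5=7
  6^6=8  6^7=14  6^8=16  6^9=11  6^10=15  6^11=5
  6^12=13  6^13=10  6^14=9  6^15=3
So 6^15 ≡ 3 (mod 17), giving x = 15.

15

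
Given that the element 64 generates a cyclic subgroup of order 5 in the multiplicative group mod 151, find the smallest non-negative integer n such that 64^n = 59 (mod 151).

Successive powers of 64 modulo 151:
  64^0=1  64^1=64  64^2=19  64^3=8  64^4=59
So 64^4 ≡ 59 (mod 151), giving n = 4.

4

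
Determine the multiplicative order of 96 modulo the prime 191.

95

The order of 96 must divide p − 1 = 190 = 2 · 5 · 19.
Divisors: 1, 2, 5, 10, 19, 38, 95, 190.
Check each in increasing order: 96^1 ≡ 96;  96^2 ≡ 48;  96^5 ≡ 6;  96^10 ≡ 36;  96^19 ≡ 109;  96^38 ≡ 39;  96^95 ≡ 1.
Smallest exponent giving 1 is 95.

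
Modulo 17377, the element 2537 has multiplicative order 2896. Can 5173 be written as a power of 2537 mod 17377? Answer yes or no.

5173 ∈ ⟨2537⟩ iff 5173^2896 ≡ 1 (mod 17377), since |⟨2537⟩| = 2896.
5173^2896 mod 17377 = 1.
Since 1 = 1, 5173 lies in the subgroup.

yes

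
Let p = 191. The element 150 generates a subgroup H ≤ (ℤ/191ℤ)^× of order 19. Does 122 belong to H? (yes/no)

no

⟨150⟩ has order 19; its elements mod 191 are {1, 5, 6, 25, 30, 32, 36, 52, 69, 107, 121, 125, 136, 150, 153, 154, 160, 177, 180}.
122 is not in this set.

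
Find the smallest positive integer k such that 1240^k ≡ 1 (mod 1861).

The order of 1240 must divide p − 1 = 1860 = 2^2 · 3 · 5 · 31.
Divisors: 1, 2, 3, 4, 5, 6, 10, 12, 15, 20, 30, 31, 60, 62, 93, 124, 155, 186, 310, 372, 465, 620, 930, 1860.
Check each in increasing order: 1240^1 ≡ 1240;  1240^2 ≡ 414;  1240^3 ≡ 1585;  1240^4 ≡ 184;  1240^5 ≡ 1118;  1240^6 ≡ 1736;  1240^10 ≡ 1193;  1240^12 ≡ 737;  1240^15 ≡ 1298;  1240^20 ≡ 1445;  1240^30 ≡ 599;  1240^31 ≡ 221;  1240^60 ≡ 1489;  1240^62 ≡ 455;  1240^93 ≡ 61;  1240^124 ≡ 454;  1240^155 ≡ 1701;  1240^186 ≡ 1860;  1240^310 ≡ 1407;  1240^372 ≡ 1.
Smallest exponent giving 1 is 372.

372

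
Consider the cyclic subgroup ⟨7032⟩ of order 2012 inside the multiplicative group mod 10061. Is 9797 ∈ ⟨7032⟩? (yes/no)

yes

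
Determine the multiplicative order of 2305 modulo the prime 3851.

1925

The order of 2305 must divide p − 1 = 3850 = 2 · 5^2 · 7 · 11.
Divisors: 1, 2, 5, 7, 10, 11, 14, 22, 25, 35, 50, 55, 70, 77, 110, 154, 175, 275, 350, 385, 550, 770, 1925, 3850.
Check each in increasing order: 2305^1 ≡ 2305;  2305^2 ≡ 2496;  2305^5 ≡ 430;  2305^7 ≡ 2702;  2305^10 ≡ 52;  2305^11 ≡ 479;  2305^14 ≡ 3159;  2305^22 ≡ 2232;  2305^25 ≡ 3569;  2305^35 ≡ 740;  2305^50 ≡ 2504;  2305^55 ≡ 2291;  2305^70 ≡ 758;  2305^77 ≡ 3235;  2305^110 ≡ 3619;  2305^154 ≡ 2058;  2305^175 ≡ 3;  2305^275 ≡ 1764;  2305^350 ≡ 9;  2305^385 ≡ 2809;  2305^550 ≡ 88;  2305^770 ≡ 3633;  2305^1925 ≡ 1.
Smallest exponent giving 1 is 1925.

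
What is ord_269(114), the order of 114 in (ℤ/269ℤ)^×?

268

The order of 114 must divide p − 1 = 268 = 2^2 · 67.
Divisors: 1, 2, 4, 67, 134, 268.
Check each in increasing order: 114^1 ≡ 114;  114^2 ≡ 84;  114^4 ≡ 62;  114^67 ≡ 187;  114^134 ≡ 268;  114^268 ≡ 1.
Smallest exponent giving 1 is 268.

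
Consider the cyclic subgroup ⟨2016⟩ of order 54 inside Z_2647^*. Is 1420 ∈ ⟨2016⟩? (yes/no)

no

1420 ∈ ⟨2016⟩ iff 1420^54 ≡ 1 (mod 2647), since |⟨2016⟩| = 54.
1420^54 mod 2647 = 1637.
Since 1637 ≠ 1, 1420 does not lie in the subgroup.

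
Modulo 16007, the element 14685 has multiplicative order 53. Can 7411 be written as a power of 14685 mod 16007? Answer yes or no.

7411 ∈ ⟨14685⟩ iff 7411^53 ≡ 1 (mod 16007), since |⟨14685⟩| = 53.
7411^53 mod 16007 = 1940.
Since 1940 ≠ 1, 7411 does not lie in the subgroup.

no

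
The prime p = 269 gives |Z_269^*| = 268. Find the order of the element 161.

268

The order of 161 must divide p − 1 = 268 = 2^2 · 67.
Divisors: 1, 2, 4, 67, 134, 268.
Check each in increasing order: 161^1 ≡ 161;  161^2 ≡ 97;  161^4 ≡ 263;  161^67 ≡ 82;  161^134 ≡ 268;  161^268 ≡ 1.
Smallest exponent giving 1 is 268.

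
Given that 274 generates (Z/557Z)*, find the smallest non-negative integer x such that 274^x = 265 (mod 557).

Baby-step giant-step with m = ceil(sqrt(556)) = 24.
Baby table (274^j mod 557 for j=0..23):
  0:1  1:274  2:438  3:257  4:236  5:52  6:323  7:496
  8:553  9:18  10:476  11:86  12:170  13:349  14:379  15:244
  16:16  17:485  18:324  19:213  20:434  21:275  22:155  23:138
Giant step factor: 274^(-24) ≡ 322 (mod 557).
Scan 265·322^i mod 557 for i = 0, 1, …:
  i=0: 265   i=1: 109   i=2: 7   i=3: 26
  i=4: 17   i=5: 461   i=6: 280   i=7: 483
  i=8: 123   i=9: 59     …   i=19: 171
  i=20: 476
Match at i=20, j=10: x = 20·24 + 10 = 490.

490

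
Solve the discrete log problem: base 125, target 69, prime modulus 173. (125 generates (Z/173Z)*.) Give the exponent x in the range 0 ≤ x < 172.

143

Baby-step giant-step with m = ceil(sqrt(172)) = 14.
Baby table (125^j mod 173 for j=0..13):
  0:1  1:125  2:55  3:128  4:84  5:120  6:122  7:26
  8:136  9:46  10:41  11:108  12:6  13:58
Giant step factor: 125^(-14) ≡ 54 (mod 173).
Scan 69·54^i mod 173 for i = 0, 1, …:
  i=0: 69   i=1: 93   i=2: 5   i=3: 97
  i=4: 48   i=5: 170   i=6: 11   i=7: 75
  i=8: 71   i=9: 28   i=10: 128
Match at i=10, j=3: x = 10·14 + 3 = 143.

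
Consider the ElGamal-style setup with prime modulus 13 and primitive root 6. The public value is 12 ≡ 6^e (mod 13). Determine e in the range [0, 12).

Successive powers of 6 modulo 13:
  6^0=1  6^1=6  6^2=10  6^3=8  6^4=9  6^5=2
  6^6=12
So 6^6 ≡ 12 (mod 13), giving e = 6.

6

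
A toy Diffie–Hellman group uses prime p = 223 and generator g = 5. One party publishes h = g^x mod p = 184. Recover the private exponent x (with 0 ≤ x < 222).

Baby-step giant-step with m = ceil(sqrt(222)) = 15.
Baby table (5^j mod 223 for j=0..14):
  0:1  1:5  2:25  3:125  4:179  5:3  6:15  7:75
  8:152  9:91  10:9  11:45  12:2  13:10  14:50
Giant step factor: 5^(-15) ≡ 190 (mod 223).
Scan 184·190^i mod 223 for i = 0, 1, …:
  i=0: 184   i=1: 172   i=2: 122   i=3: 211
  i=4: 173   i=5: 89   i=6: 185   i=7: 139
  i=8: 96   i=9: 177   i=10: 180   i=11: 81
  i=12: 3
Match at i=12, j=5: x = 12·15 + 5 = 185.

185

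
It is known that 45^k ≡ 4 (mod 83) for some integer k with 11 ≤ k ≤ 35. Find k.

Compute 45^11 mod 83 = 13, then multiply by 45 repeatedly:
  45^11=13  45^12=4
Found 4 at exponent 12.

12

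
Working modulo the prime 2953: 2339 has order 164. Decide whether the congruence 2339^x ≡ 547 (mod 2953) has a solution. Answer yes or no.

yes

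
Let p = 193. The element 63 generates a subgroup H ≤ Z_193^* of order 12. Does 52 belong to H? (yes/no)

no

⟨63⟩ has order 12; its elements mod 193 are {1, 49, 63, 81, 84, 85, 108, 109, 112, 130, 144, 192}.
52 is not in this set.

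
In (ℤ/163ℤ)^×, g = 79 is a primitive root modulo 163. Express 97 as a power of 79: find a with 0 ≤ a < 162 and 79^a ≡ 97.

28

Successive powers of 79 modulo 163:
  79^0=1  79^1=79  79^2=47  79^3=127  79^4=90  79^5=101
  79^6=155  79^7=20  79^8=113  79^9=125  79^10=95  79^11=7
  79^12=64  79^13=3  79^14=74  79^15=141  79^16=55  79^17=107
  79^18=140  79^19=139  79^20=60  79^21=13  79^22=49  79^23=122
  79^24=21  79^25=29  79^26=9  79^27=59  79^28=97
So 79^28 ≡ 97 (mod 163), giving a = 28.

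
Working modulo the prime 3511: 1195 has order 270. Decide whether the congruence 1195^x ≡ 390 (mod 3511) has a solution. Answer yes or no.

yes

390 ∈ ⟨1195⟩ iff 390^270 ≡ 1 (mod 3511), since |⟨1195⟩| = 270.
390^270 mod 3511 = 1.
Since 1 = 1, 390 lies in the subgroup.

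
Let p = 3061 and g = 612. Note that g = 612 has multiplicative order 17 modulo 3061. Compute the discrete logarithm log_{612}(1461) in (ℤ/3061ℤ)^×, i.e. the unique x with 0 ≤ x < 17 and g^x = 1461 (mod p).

10

Successive powers of 612 modulo 3061:
  612^0=1  612^1=612  612^2=1102  612^3=1004  612^4=2248  612^5=1387
  612^6=947  612^7=1035  612^8=2854  612^9=1878  612^10=1461
So 612^10 ≡ 1461 (mod 3061), giving x = 10.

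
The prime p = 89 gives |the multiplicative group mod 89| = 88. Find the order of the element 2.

The order of 2 must divide p − 1 = 88 = 2^3 · 11.
Divisors: 1, 2, 4, 8, 11, 22, 44, 88.
Check each in increasing order: 2^1 ≡ 2;  2^2 ≡ 4;  2^4 ≡ 16;  2^8 ≡ 78;  2^11 ≡ 1.
Smallest exponent giving 1 is 11.

11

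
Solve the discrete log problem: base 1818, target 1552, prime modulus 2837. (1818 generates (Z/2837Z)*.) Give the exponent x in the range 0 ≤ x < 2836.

Baby-step giant-step with m = ceil(sqrt(2836)) = 54.
Baby table (1818^j mod 2837 for j=0..53):
  0:1  1:1818  2:19  3:498  4:361  5:951  6:1185  7:1047
  8:2656  9:34  10:2235  11:646  12:2747  13:926  14:1127  15:572
  16:1554  17:2357  18:1156  19:2228  20:2105  21:2614  22:277  23:1437
  24:2426  25:1770  26:702  27:2423  28:1990  29:645  30:929  31:907
  32:629  33:211  34:603  35:1172  36:109  37:2409  38:2071  39:379
  40:2468  41:1527  42:1500  43:643  44:130  45:869  46:2470  47:2326
  48:1538  49:1639  50:852  51:2771  52:2003  53:1583
Giant step factor: 1818^(-54) ≡ 1088 (mod 2837).
Scan 1552·1088^i mod 2837 for i = 0, 1, …:
  i=0: 1552   i=1: 561   i=2: 413   i=3: 1098
  i=4: 247   i=5: 2058   i=6: 711   i=7: 1904
  i=8: 542   i=9: 2437     …   i=17: 533
  i=18: 1156
Match at i=18, j=18: x = 18·54 + 18 = 990.

990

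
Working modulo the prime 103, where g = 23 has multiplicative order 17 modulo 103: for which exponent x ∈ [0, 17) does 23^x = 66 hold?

6

Successive powers of 23 modulo 103:
  23^0=1  23^1=23  23^2=14  23^3=13  23^4=93  23^5=79
  23^6=66
So 23^6 ≡ 66 (mod 103), giving x = 6.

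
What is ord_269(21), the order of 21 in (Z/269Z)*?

67

The order of 21 must divide p − 1 = 268 = 2^2 · 67.
Divisors: 1, 2, 4, 67, 134, 268.
Check each in increasing order: 21^1 ≡ 21;  21^2 ≡ 172;  21^4 ≡ 263;  21^67 ≡ 1.
Smallest exponent giving 1 is 67.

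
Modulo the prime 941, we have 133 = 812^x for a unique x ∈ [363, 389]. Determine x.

382

Compute 812^363 mod 941 = 266, then multiply by 812 repeatedly:
  812^363=266  812^364=503  812^365=42  812^366=228  812^367=700
  812^368=36  812^369=61  812^370=600  812^371=703  812^372=590
  812^373=111  812^374=737  812^375=909  812^376=364  812^377=94
  812^378=107  812^379=312  812^380=215  812^381=495  812^382=133
Found 133 at exponent 382.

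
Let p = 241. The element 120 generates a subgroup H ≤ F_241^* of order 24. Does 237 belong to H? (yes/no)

237 ∈ ⟨120⟩ iff 237^24 ≡ 1 (mod 241), since |⟨120⟩| = 24.
237^24 mod 241 = 1.
Since 1 = 1, 237 lies in the subgroup.

yes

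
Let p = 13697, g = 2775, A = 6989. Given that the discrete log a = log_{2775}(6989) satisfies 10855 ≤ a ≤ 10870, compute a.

10860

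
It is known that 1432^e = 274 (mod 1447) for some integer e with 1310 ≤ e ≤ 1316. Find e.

1316

Compute 1432^1310 mod 1447 = 335, then multiply by 1432 repeatedly:
  1432^1310=335  1432^1311=763  1432^1312=131  1432^1313=929  1432^1314=535
  1432^1315=657  1432^1316=274
Found 274 at exponent 1316.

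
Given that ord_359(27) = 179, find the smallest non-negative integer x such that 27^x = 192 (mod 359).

73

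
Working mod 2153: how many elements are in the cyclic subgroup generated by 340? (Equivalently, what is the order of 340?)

1076

The order of 340 must divide p − 1 = 2152 = 2^3 · 269.
Divisors: 1, 2, 4, 8, 269, 538, 1076, 2152.
Check each in increasing order: 340^1 ≡ 340;  340^2 ≡ 1491;  340^4 ≡ 1185;  340^8 ≡ 469;  340^269 ≡ 232;  340^538 ≡ 2152;  340^1076 ≡ 1.
Smallest exponent giving 1 is 1076.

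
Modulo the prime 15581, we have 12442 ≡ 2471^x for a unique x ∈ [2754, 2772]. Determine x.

2758

Compute 2471^2754 mod 15581 = 4274, then multiply by 2471 repeatedly:
  2471^2754=4274  2471^2755=12717  2471^2756=12411  2471^2757=4173  2471^2758=12442
Found 12442 at exponent 2758.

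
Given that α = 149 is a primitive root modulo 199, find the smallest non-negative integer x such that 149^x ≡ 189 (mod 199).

25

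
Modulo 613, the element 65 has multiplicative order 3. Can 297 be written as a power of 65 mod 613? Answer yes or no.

no

297 ∈ ⟨65⟩ iff 297^3 ≡ 1 (mod 613), since |⟨65⟩| = 3.
297^3 mod 613 = 292.
Since 292 ≠ 1, 297 does not lie in the subgroup.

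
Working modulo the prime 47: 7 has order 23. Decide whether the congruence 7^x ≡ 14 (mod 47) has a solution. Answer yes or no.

⟨7⟩ has order 23; its elements mod 47 are {1, 2, 3, 4, 6, 7, 8, 9, 12, 14, 16, 17, 18, 21, 24, 25, 27, 28, 32, 34, 36, 37, 42}.
14 is in this set.

yes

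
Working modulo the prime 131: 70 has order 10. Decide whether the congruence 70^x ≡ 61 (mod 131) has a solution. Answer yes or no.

⟨70⟩ has order 10; its elements mod 131 are {1, 42, 53, 58, 61, 70, 73, 78, 89, 130}.
61 is in this set.

yes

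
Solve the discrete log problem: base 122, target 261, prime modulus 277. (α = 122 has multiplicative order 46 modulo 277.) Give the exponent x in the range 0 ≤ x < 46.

41

Baby-step giant-step with m = ceil(sqrt(46)) = 7.
Baby table (122^j mod 277 for j=0..6):
  0:1  1:122  2:203  3:113  4:213  5:225  6:27
Giant step factor: 122^(-7) ≡ 120 (mod 277).
Scan 261·120^i mod 277 for i = 0, 1, …:
  i=0: 261   i=1: 19   i=2: 64   i=3: 201
  i=4: 21   i=5: 27
Match at i=5, j=6: x = 5·7 + 6 = 41.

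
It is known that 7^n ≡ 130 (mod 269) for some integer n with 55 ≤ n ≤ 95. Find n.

89

Compute 7^55 mod 269 = 201, then multiply by 7 repeatedly:
  7^55=201  7^56=62  7^57=165  7^58=79  7^59=15
  7^60=105  7^61=197  7^62=34  7^63=238  7^64=52
  7^65=95  7^66=127  7^67=82  7^68=36  7^69=252
  7^70=150  7^71=243  7^72=87  7^73=71  7^74=228
  7^75=251  7^76=143  7^77=194  7^78=13  7^79=91
  7^80=99  7^81=155  7^82=9  7^83=63  7^84=172
  7^85=128  7^86=89  7^87=85  7^88=57  7^89=130
Found 130 at exponent 89.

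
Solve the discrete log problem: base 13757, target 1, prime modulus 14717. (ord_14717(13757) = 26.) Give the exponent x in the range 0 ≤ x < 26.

Successive powers of 13757 modulo 14717:
  13757^0=1
So 13757^0 ≡ 1 (mod 14717), giving x = 0.

0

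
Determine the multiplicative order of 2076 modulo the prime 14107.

The order of 2076 must divide p − 1 = 14106 = 2 · 3 · 2351.
Divisors: 1, 2, 3, 6, 2351, 4702, 7053, 14106.
Check each in increasing order: 2076^1 ≡ 2076;  2076^2 ≡ 7141;  2076^3 ≡ 12366;  2076^6 ≡ 12183;  2076^2351 ≡ 1.
Smallest exponent giving 1 is 2351.

2351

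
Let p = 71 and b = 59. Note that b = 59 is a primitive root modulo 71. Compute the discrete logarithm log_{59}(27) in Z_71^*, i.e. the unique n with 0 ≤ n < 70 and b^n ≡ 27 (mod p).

26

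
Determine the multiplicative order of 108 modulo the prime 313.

78

The order of 108 must divide p − 1 = 312 = 2^3 · 3 · 13.
Divisors: 1, 2, 3, 4, 6, 8, 12, 13, 24, 26, 39, 52, 78, 104, 156, 312.
Check each in increasing order: 108^1 ≡ 108;  108^2 ≡ 83;  108^3 ≡ 200;  108^4 ≡ 3;  108^6 ≡ 249;  108^8 ≡ 9;  108^12 ≡ 27;  108^13 ≡ 99;  108^24 ≡ 103;  108^26 ≡ 98;  108^39 ≡ 312;  108^52 ≡ 214;  108^78 ≡ 1.
Smallest exponent giving 1 is 78.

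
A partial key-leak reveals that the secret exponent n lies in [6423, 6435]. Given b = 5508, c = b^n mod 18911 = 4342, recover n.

6434

Compute 5508^6423 mod 18911 = 18768, then multiply by 5508 repeatedly:
  5508^6423=18768  5508^6424=6618  5508^6425=10447  5508^6426=14814  5508^6427=13458
  5508^6428=14455  5508^6429=2830  5508^6430=4976  5508^6431=5769  5508^6432=5172
  5508^6433=7410  5508^6434=4342
Found 4342 at exponent 6434.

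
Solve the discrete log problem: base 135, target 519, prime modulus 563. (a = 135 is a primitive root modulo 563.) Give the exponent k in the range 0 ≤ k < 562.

399

Baby-step giant-step with m = ceil(sqrt(562)) = 24.
Baby table (135^j mod 563 for j=0..23):
  0:1  1:135  2:209  3:65  4:330  5:73  6:284  7:56
  8:241  9:444  10:262  11:464  12:147  13:140  14:321  15:547
  16:92  17:34  18:86  19:350  20:521  21:523  22:230  23:85
Giant step factor: 135^(-24) ≡ 309 (mod 563).
Scan 519·309^i mod 563 for i = 0, 1, …:
  i=0: 519   i=1: 479   i=2: 505   i=3: 94
  i=4: 333   i=5: 431   i=6: 311   i=7: 389
  i=8: 282   i=9: 436     …   i=15: 501
  i=16: 547
Match at i=16, j=15: k = 16·24 + 15 = 399.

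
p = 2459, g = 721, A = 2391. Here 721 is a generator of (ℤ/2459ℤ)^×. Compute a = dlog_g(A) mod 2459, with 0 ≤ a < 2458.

1860

Baby-step giant-step with m = ceil(sqrt(2458)) = 50.
Baby table (721^j mod 2459 for j=0..49):
  0:1  1:721  2:992  3:2122  4:464  5:120  6:455  7:1008
  8:1363  9:1582  10:2105  11:502  12:469  13:1266  14:497  15:1782
  16:1224  17:2182  18:1921  19:624  20:2366  21:1799  22:1186  23:1833
  24:1110  25:1135  26:1947  27:2157  28:1109  29:414  30:955  31:35
  32:645  33:294  34:500  35:1486  36:1741  37:1171  38:854  39:984
  40:1272  41:2364  42:357  43:1661  44:48  45:182  46:895  47:1037
  48:141  49:842
Giant step factor: 721^(-50) ≡ 169 (mod 2459).
Scan 2391·169^i mod 2459 for i = 0, 1, …:
  i=0: 2391   i=1: 803   i=2: 462   i=3: 1849
  i=4: 188   i=5: 2264   i=6: 1471   i=7: 240
  i=8: 1216   i=9: 1407     …   i=36: 2195
  i=37: 2105
Match at i=37, j=10: a = 37·50 + 10 = 1860.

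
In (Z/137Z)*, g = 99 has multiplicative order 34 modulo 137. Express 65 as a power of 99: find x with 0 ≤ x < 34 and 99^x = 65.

3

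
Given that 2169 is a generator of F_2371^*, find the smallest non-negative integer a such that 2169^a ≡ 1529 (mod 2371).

Baby-step giant-step with m = ceil(sqrt(2370)) = 49.
Baby table (2169^j mod 2371 for j=0..48):
  0:1  1:2169  2:497  3:1559  4:425  5:1877  6:206  7:1066
  8:429  9:1069  10:2194  11:189  12:2129  13:1464  14:647  15:2082
  16:1474  17:998  18:2310  19:467  20:506  21:2112  22:156  23:1682
  24:1660  25:1362  26:2283  27:1179  28:1313  29:326  30:536  31:794
  32:840  33:1032  34:184  35:768  36:1350  37:2336  38:2328  39:1573
  40:2339  41:1722  42:693  43:2274  44:626  45:1582  46:521  47:1453
  48:498
Giant step factor: 2169^(-49) ≡ 1265 (mod 2371).
Scan 1529·1265^i mod 2371 for i = 0, 1, …:
  i=0: 1529   i=1: 1820   i=2: 59   i=3: 1134
  i=4: 55   i=5: 816   i=6: 855   i=7: 399
  i=8: 2083   i=9: 814     …   i=35: 1800
  i=36: 840
Match at i=36, j=32: a = 36·49 + 32 = 1796.

1796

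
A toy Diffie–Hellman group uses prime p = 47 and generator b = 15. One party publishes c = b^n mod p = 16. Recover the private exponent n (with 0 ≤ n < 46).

Baby-step giant-step with m = ceil(sqrt(46)) = 7.
Baby table (15^j mod 47 for j=0..6):
  0:1  1:15  2:37  3:38  4:6  5:43  6:34
Giant step factor: 15^(-7) ≡ 20 (mod 47).
Scan 16·20^i mod 47 for i = 0, 1, …:
  i=0: 16   i=1: 38
Match at i=1, j=3: n = 1·7 + 3 = 10.

10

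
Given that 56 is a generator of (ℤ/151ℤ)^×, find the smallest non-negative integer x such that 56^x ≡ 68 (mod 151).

24

Baby-step giant-step with m = ceil(sqrt(150)) = 13.
Baby table (56^j mod 151 for j=0..12):
  0:1  1:56  2:116  3:3  4:17  5:46  6:9  7:51
  8:138  9:27  10:2  11:112  12:81
Giant step factor: 56^(-13) ≡ 126 (mod 151).
Scan 68·126^i mod 151 for i = 0, 1, …:
  i=0: 68   i=1: 112
Match at i=1, j=11: x = 1·13 + 11 = 24.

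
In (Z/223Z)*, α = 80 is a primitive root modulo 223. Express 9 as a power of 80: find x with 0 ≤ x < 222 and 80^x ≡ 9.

118

Baby-step giant-step with m = ceil(sqrt(222)) = 15.
Baby table (80^j mod 223 for j=0..14):
  0:1  1:80  2:156  3:215  4:29  5:90  6:64  7:214
  8:172  9:157  10:72  11:185  12:82  13:93  14:81
Giant step factor: 80^(-15) ≡ 103 (mod 223).
Scan 9·103^i mod 223 for i = 0, 1, …:
  i=0: 9   i=1: 35   i=2: 37   i=3: 20
  i=4: 53   i=5: 107   i=6: 94   i=7: 93
Match at i=7, j=13: x = 7·15 + 13 = 118.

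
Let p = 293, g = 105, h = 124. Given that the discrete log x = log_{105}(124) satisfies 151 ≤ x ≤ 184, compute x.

184

Compute 105^151 mod 293 = 89, then multiply by 105 repeatedly:
  105^151=89  105^152=262  105^153=261  105^154=156  105^155=265
  105^156=283  105^157=122  105^158=211  105^159=180  105^160=148
  105^161=11  105^162=276  105^163=266  105^164=95  105^165=13
  105^166=193  105^167=48  105^168=59  105^169=42  105^170=15
  105^171=110  105^172=123  105^173=23  105^174=71  105^175=130
  105^176=172  105^177=187  105^178=4  105^179=127  105^180=150
  105^181=221  105^182=58  105^183=230  105^184=124
Found 124 at exponent 184.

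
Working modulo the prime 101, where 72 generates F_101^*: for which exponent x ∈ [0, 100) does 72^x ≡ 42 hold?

19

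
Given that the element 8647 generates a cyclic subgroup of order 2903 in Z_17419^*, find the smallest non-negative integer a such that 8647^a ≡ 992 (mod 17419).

1522

Baby-step giant-step with m = ceil(sqrt(2903)) = 54.
Baby table (8647^j mod 17419 for j=0..53):
  0:1  1:8647  2:8261  3:14967  4:13898  5:2325  6:2749  7:11087
  8:12532  9:605  10:5735  11:16071  12:14574  13:12332  14:13105  15:8340
  16:1320  17:4595  18:226  19:3294  20:3153  21:3256  22:5528  23:2880
  24:11609  25:14745  26:10354  27:14797  28:7104  29:8894  30:1533  31:17411
  32:500  33:3588  34:2197  35:10749  36:16238  37:12846  38:15818  39:4258
  40:12579  41:6377  42:10784  43:5341  44:5858  45:17093  46:2956  47:6859
  48:15497  49:15611  50:8486  51:9614  52:8790  53:8033
Giant step factor: 8647^(-54) ≡ 9994 (mod 17419).
Scan 992·9994^i mod 17419 for i = 0, 1, …:
  i=0: 992   i=1: 2637   i=2: 16650   i=3: 13812
  i=4: 8972   i=5: 10575   i=6: 5477   i=7: 6640
  i=8: 11189   i=9: 10305     …   i=27: 6134
  i=28: 5735
Match at i=28, j=10: a = 28·54 + 10 = 1522.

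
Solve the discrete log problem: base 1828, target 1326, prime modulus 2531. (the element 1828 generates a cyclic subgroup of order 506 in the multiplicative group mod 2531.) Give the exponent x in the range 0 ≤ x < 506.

249

Baby-step giant-step with m = ceil(sqrt(506)) = 23.
Baby table (1828^j mod 2531 for j=0..22):
  0:1  1:1828  2:664  3:1443  4:502  5:1434  6:1767  7:520
  8:1435  9:1064  10:1184  11:347  12:1566  13:87  14:2114  15:2086
  16:1522  17:647  18:739  19:1869  20:2213  21:826  22:1452
Giant step factor: 1828^(-23) ≡ 889 (mod 2531).
Scan 1326·889^i mod 2531 for i = 0, 1, …:
  i=0: 1326   i=1: 1899   i=2: 34   i=3: 2385
  i=4: 1818   i=5: 1424   i=6: 436   i=7: 361
  i=8: 2023   i=9: 1437   i=10: 1869
Match at i=10, j=19: x = 10·23 + 19 = 249.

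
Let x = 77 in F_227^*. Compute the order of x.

The order of 77 must divide p − 1 = 226 = 2 · 113.
Divisors: 1, 2, 113, 226.
Check each in increasing order: 77^1 ≡ 77;  77^2 ≡ 27;  77^113 ≡ 1.
Smallest exponent giving 1 is 113.

113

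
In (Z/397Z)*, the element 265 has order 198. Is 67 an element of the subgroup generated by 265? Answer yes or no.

67 ∈ ⟨265⟩ iff 67^198 ≡ 1 (mod 397), since |⟨265⟩| = 198.
67^198 mod 397 = 1.
Since 1 = 1, 67 lies in the subgroup.

yes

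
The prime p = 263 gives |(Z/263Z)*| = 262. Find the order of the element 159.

262

The order of 159 must divide p − 1 = 262 = 2 · 131.
Divisors: 1, 2, 131, 262.
Check each in increasing order: 159^1 ≡ 159;  159^2 ≡ 33;  159^131 ≡ 262;  159^262 ≡ 1.
Smallest exponent giving 1 is 262.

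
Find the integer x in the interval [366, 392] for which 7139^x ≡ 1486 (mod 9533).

371

Compute 7139^366 mod 9533 = 9224, then multiply by 7139 repeatedly:
  7139^366=9224  7139^367=5705  7139^368=3019  7139^369=8061  7139^370=6291
  7139^371=1486
Found 1486 at exponent 371.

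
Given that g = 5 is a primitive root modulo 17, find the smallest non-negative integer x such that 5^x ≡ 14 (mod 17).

5

Successive powers of 5 modulo 17:
  5^0=1  5^1=5  5^2=8  5^3=6  5^4=13  5^5=14
So 5^5 ≡ 14 (mod 17), giving x = 5.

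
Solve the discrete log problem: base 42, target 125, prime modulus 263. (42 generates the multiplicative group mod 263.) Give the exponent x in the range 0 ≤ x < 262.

69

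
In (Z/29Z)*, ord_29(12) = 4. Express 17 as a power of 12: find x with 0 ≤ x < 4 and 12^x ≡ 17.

Successive powers of 12 modulo 29:
  12^0=1  12^1=12  12^2=28  12^3=17
So 12^3 ≡ 17 (mod 29), giving x = 3.

3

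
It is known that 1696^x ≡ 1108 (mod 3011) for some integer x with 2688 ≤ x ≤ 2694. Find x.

Compute 1696^2688 mod 3011 = 1108, then multiply by 1696 repeatedly:
  1696^2688=1108
Found 1108 at exponent 2688.

2688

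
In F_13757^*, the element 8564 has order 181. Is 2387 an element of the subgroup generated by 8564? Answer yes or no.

2387 ∈ ⟨8564⟩ iff 2387^181 ≡ 1 (mod 13757), since |⟨8564⟩| = 181.
2387^181 mod 13757 = 1.
Since 1 = 1, 2387 lies in the subgroup.

yes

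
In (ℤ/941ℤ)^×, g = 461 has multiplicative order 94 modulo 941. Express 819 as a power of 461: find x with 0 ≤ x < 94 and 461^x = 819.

8

Successive powers of 461 modulo 941:
  461^0=1  461^1=461  461^2=796  461^3=907  461^4=323  461^5=225
  461^6=215  461^7=310  461^8=819
So 461^8 ≡ 819 (mod 941), giving x = 8.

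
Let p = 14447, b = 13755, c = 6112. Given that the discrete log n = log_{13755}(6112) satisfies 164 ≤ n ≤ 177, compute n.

174

Compute 13755^164 mod 14447 = 8014, then multiply by 13755 repeatedly:
  13755^164=8014  13755^165=1960  13755^166=1698  13755^167=9638  13755^168=5018
  13755^169=9271  13755^170=13383  13755^171=13938  13755^172=5500  13755^173=8008
  13755^174=6112
Found 6112 at exponent 174.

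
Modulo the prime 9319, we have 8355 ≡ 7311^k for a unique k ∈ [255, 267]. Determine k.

257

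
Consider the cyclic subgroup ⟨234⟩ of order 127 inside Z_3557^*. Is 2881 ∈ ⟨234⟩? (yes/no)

2881 ∈ ⟨234⟩ iff 2881^127 ≡ 1 (mod 3557), since |⟨234⟩| = 127.
2881^127 mod 3557 = 2532.
Since 2532 ≠ 1, 2881 does not lie in the subgroup.

no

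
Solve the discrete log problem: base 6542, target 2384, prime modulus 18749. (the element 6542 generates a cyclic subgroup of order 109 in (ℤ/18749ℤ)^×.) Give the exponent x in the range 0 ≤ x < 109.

47

Baby-step giant-step with m = ceil(sqrt(109)) = 11.
Baby table (6542^j mod 18749 for j=0..10):
  0:1  1:6542  2:12546  3:11559  4:4261  5:14448  6:5107  7:18025
  8:7089  9:9961  10:12087
Giant step factor: 6542^(-11) ≡ 3919 (mod 18749).
Scan 2384·3919^i mod 18749 for i = 0, 1, …:
  i=0: 2384   i=1: 5894   i=2: 18567   i=3: 17953
  i=4: 11559
Match at i=4, j=3: x = 4·11 + 3 = 47.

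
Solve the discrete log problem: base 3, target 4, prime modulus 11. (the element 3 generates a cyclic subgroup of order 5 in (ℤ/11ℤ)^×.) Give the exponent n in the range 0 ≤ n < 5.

4

Successive powers of 3 modulo 11:
  3^0=1  3^1=3  3^2=9  3^3=5  3^4=4
So 3^4 ≡ 4 (mod 11), giving n = 4.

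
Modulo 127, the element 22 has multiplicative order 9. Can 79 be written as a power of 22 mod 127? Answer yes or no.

⟨22⟩ has order 9; its elements mod 127 are {1, 19, 22, 37, 52, 68, 99, 103, 107}.
79 is not in this set.

no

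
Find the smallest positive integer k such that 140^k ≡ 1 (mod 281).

The order of 140 must divide p − 1 = 280 = 2^3 · 5 · 7.
Divisors: 1, 2, 4, 5, 7, 8, 10, 14, 20, 28, 35, 40, 56, 70, 140, 280.
Check each in increasing order: 140^1 ≡ 140;  140^2 ≡ 211;  140^4 ≡ 123;  140^5 ≡ 79;  140^7 ≡ 90;  140^8 ≡ 236;  140^10 ≡ 59;  140^14 ≡ 232;  140^20 ≡ 109;  140^28 ≡ 153;  140^35 ≡ 1.
Smallest exponent giving 1 is 35.

35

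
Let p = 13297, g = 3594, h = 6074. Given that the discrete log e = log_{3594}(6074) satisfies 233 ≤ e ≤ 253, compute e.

Compute 3594^233 mod 13297 = 6074, then multiply by 3594 repeatedly:
  3594^233=6074
Found 6074 at exponent 233.

233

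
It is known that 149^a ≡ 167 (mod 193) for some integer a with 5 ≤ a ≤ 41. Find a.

29

Compute 149^5 mod 193 = 153, then multiply by 149 repeatedly:
  149^5=153  149^6=23  149^7=146  149^8=138  149^9=104
  149^10=56  149^11=45  149^12=143  149^13=77  149^14=86
  149^15=76  149^16=130  149^17=70  149^18=8  149^19=34
  149^20=48  149^21=11  149^22=95  149^23=66  149^24=184
  149^25=10  149^26=139  149^27=60  149^28=62  149^29=167
Found 167 at exponent 29.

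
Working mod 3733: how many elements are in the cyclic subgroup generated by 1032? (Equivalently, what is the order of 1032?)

3732

The order of 1032 must divide p − 1 = 3732 = 2^2 · 3 · 311.
Divisors: 1, 2, 3, 4, 6, 12, 311, 622, 933, 1244, 1866, 3732.
Check each in increasing order: 1032^1 ≡ 1032;  1032^2 ≡ 1119;  1032^3 ≡ 1311;  1032^4 ≡ 1606;  1032^6 ≡ 1541;  1032^12 ≡ 493;  1032^311 ≡ 420;  1032^622 ≡ 949;  1032^933 ≡ 2882;  1032^1244 ≡ 948;  1032^1866 ≡ 3732;  1032^3732 ≡ 1.
Smallest exponent giving 1 is 3732.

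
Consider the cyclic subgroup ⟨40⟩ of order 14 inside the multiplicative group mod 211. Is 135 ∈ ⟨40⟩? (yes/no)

135 ∈ ⟨40⟩ iff 135^14 ≡ 1 (mod 211), since |⟨40⟩| = 14.
135^14 mod 211 = 55.
Since 55 ≠ 1, 135 does not lie in the subgroup.

no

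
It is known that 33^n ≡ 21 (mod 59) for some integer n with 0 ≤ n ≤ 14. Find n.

Compute 33^0 mod 59 = 1, then multiply by 33 repeatedly:
  33^0=1  33^1=33  33^2=27  33^3=6  33^4=21
Found 21 at exponent 4.

4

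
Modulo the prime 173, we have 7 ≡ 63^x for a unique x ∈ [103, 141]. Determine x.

123

Compute 63^103 mod 173 = 5, then multiply by 63 repeatedly:
  63^103=5  63^104=142  63^105=123  63^106=137  63^107=154
  63^108=14  63^109=17  63^110=33  63^111=3  63^112=16
  63^113=143  63^114=13  63^115=127  63^116=43  63^117=114
  63^118=89  63^119=71  63^120=148  63^121=155  63^122=77
  63^123=7
Found 7 at exponent 123.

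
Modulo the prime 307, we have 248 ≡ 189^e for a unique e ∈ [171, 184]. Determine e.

184

Compute 189^171 mod 307 = 193, then multiply by 189 repeatedly:
  189^171=193  189^172=251  189^173=161  189^174=36  189^175=50
  189^176=240  189^177=231  189^178=65  189^179=5  189^180=24
  189^181=238  189^182=160  189^183=154  189^184=248
Found 248 at exponent 184.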